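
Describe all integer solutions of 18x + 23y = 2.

Step 1: Compute gcd(18, 23) = 1.
Since 1 divides 2, solutions exist.

Step 2: Find a particular solution using extended Euclidean algorithm.
We get x₀ = 18, y₀ = -14.
Check: 18*18 + 23*-14 = 2 = 2 ✓

Step 3: Write the general solution.
x = 18 + (23/1)t = 18 + 23t
y = -14 - (18/1)t = -14 - 18t
for any integer t.

x = 18 + 23t, y = -14 - 18t for integer t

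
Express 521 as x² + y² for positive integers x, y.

We need to find integers x, y > 0 such that x² + y² = 521.
Trying x = 11: y² = 521 - 11² = 521 - 121 = 400
y = 20
Check: 11² + 20² = 121 + 400 = 521 ✓

521 = 11² + 20²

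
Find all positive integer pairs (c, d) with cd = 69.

The positive divisors of 69 are: 1, 3, 23, 69.
Each divisor d gives the pair (d, 69/d):
(1, 69), (3, 23), (23, 3), (69, 1)

(1, 69), (3, 23), (23, 3), (69, 1)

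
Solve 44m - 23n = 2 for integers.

Step 1: Check solvability.
gcd(44, 23) = 1
Since 1 divides 2, solutions exist.

Step 2: Apply extended Euclidean algorithm to find gcd.
We find integers such that 44*x0 + 23*y0 = 1

Step 3: Scale the particular solution.
Multiply by 2/1 = 2:
m = 22, n = 42

Step 4: Verify.
44*(22) - 23*(42) = 2 = 2 ✓

m = 22, n = 42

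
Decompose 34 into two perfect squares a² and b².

We need to find integers a, b > 0 such that a² + b² = 34.
Trying a = 3: b² = 34 - 3² = 34 - 9 = 25
b = 5
Check: 3² + 5² = 9 + 25 = 34 ✓

34 = 3² + 5²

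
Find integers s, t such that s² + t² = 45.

We need to find integers s, t > 0 such that s² + t² = 45.
Trying s = 3: t² = 45 - 3² = 45 - 9 = 36
t = 6
Check: 3² + 6² = 9 + 36 = 45 ✓

45 = 3² + 6²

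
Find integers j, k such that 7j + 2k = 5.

Step 1: Check solvability.
gcd(7, 2) = 1
Since 1 divides 5, solutions exist.

Step 2: Apply extended Euclidean algorithm to find gcd.
We find integers such that 7*x0 + 2*y0 = 1

Step 3: Scale the particular solution.
Multiply by 5/1 = 5:
j = 5, k = -15

Step 4: Verify.
7*(5) + 2*(-15) = 5 = 5 ✓

j = 5, k = -15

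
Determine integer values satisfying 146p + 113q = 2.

Step 1: Check solvability.
gcd(146, 113) = 1
Since 1 divides 2, solutions exist.

Step 2: Apply extended Euclidean algorithm to find gcd.
We find integers such that 146*x0 + 113*y0 = 1

Step 3: Scale the particular solution.
Multiply by 2/1 = 2:
p = 48, q = -62

Step 4: Verify.
146*(48) + 113*(-62) = 2 = 2 ✓

p = 48, q = -62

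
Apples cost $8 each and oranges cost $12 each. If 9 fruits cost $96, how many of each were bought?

Let a = apples, o = oranges.
a + o = 9
8a + 12o = 96
Substitute o = 9 - a:
8a + 12(9 - a) = 96
(8 - 12)a = 96 - 108
-4a = -12
a = 3, o = 9 - 3 = 6

Apples: 3, Oranges: 6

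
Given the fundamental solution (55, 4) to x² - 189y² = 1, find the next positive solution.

Solutions to x² - Dy² = 1 are generated by powers of (x₀ + y₀√D).
The next solution satisfies x₁ + y₁√189 = (x₀ + y₀√189)², giving:
x₁ = x₀² + 189y₀² = 55² + 189·4² = 3025 + 3024 = 6049
y₁ = 2x₀y₀ = 2·55·4 = 440

Verify: 6049² - 189·440² = 36590401 - 36590400 = 1 ✓

x = 6049, y = 440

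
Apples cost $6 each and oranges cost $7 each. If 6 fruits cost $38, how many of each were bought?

Let a = apples, o = oranges.
a + o = 6
6a + 7o = 38
Substitute o = 6 - a:
6a + 7(6 - a) = 38
(6 - 7)a = 38 - 42
-1a = -4
a = 4, o = 6 - 4 = 2

Apples: 4, Oranges: 2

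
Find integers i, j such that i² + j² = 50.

We need to find integers i, j > 0 such that i² + j² = 50.
Trying i = 1: j² = 50 - 1² = 50 - 1 = 49
j = 7
Check: 1² + 7² = 1 + 49 = 50 ✓

50 = 1² + 7²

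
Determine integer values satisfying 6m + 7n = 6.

Step 1: Check solvability.
gcd(6, 7) = 1
Since 1 divides 6, solutions exist.

Step 2: Apply extended Euclidean algorithm to find gcd.
We find integers such that 6*x0 + 7*y0 = 1

Step 3: Scale the particular solution.
Multiply by 6/1 = 6:
m = -6, n = 6

Step 4: Verify.
6*(-6) + 7*(6) = 6 = 6 ✓

m = -6, n = 6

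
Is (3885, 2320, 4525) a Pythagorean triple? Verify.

Compute a² + b² = 3885² + 2320² = 15093225 + 5382400 = 20475625
Compute c² = 4525² = 20475625
Since 20475625 = 20475625, confirmed.

Yes, it is a Pythagorean triple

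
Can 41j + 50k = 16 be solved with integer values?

Step 1: Compute gcd(41, 50).
gcd(41, 50) = 1

Step 2: Check divisibility.
Does 1 divide 16? 16 = 1 x 16, so yes.

By the theorem on linear Diophantine equations, 41j + 50k = 16 has integer solutions if and only if gcd(41, 50) divides 16. Since 1 | 16, solutions exist.

Yes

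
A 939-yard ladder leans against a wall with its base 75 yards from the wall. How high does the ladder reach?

The ladder, wall, and ground form a right triangle with hypotenuse 939 and one leg 75.
By the Pythagorean theorem: h² = 939² - 75² = 881721 - 5625 = 876096
h = √876096 = 936 yards

936 yards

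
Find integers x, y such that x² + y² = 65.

We need to find integers x, y > 0 such that x² + y² = 65.
Trying x = 1: y² = 65 - 1² = 65 - 1 = 64
y = 8
Check: 1² + 8² = 1 + 64 = 65 ✓

65 = 1² + 8²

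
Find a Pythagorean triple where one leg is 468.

We need the other leg and hypotenuse such that 468² + x² = c².
Take x = 155, c = 493: 468² + 155² = 219024 + 24025 = 243049 = 493² ✓
Triple: (155, 468, 493)

(155, 468, 493)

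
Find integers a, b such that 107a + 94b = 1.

Step 1: Check solvability.
gcd(107, 94) = 1
Since 1 divides 1, solutions exist.

Step 2: Apply extended Euclidean algorithm to find gcd.
We find integers such that 107*x0 + 94*y0 = 1

Step 3: Scale the particular solution.
Multiply by 1/1 = 1:
a = 29, b = -33

Step 4: Verify.
107*(29) + 94*(-33) = 1 = 1 ✓

a = 29, b = -33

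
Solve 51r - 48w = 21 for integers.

Step 1: Check solvability.
gcd(51, 48) = 3
Since 3 divides 21, solutions exist.

Step 2: Apply extended Euclidean algorithm to find gcd.
We find integers such that 51*x0 + 48*y0 = 3

Step 3: Scale the particular solution.
Multiply by 21/3 = 7:
r = 7, w = 7

Step 4: Verify.
51*(7) - 48*(7) = 21 = 21 ✓

r = 7, w = 7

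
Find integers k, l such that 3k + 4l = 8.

Step 1: Check solvability.
gcd(3, 4) = 1
Since 1 divides 8, solutions exist.

Step 2: Apply extended Euclidean algorithm to find gcd.
We find integers such that 3*x0 + 4*y0 = 1

Step 3: Scale the particular solution.
Multiply by 8/1 = 8:
k = -8, l = 8

Step 4: Verify.
3*(-8) + 4*(8) = 8 = 8 ✓

k = -8, l = 8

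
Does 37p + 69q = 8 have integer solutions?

Step 1: Compute gcd(37, 69).
gcd(37, 69) = 1

Step 2: Check divisibility.
Does 1 divide 8? 8 = 1 x 8, so yes.

By the theorem on linear Diophantine equations, 37p + 69q = 8 has integer solutions if and only if gcd(37, 69) divides 8. Since 1 | 8, solutions exist.

Yes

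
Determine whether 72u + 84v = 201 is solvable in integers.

Step 1: Compute gcd(72, 84).
gcd(72, 84) = 12

Step 2: Check divisibility.
Does 12 divide 201? 201 = 12 x 16 + 9, so no.

By the theorem on linear Diophantine equations, 72u + 84v = 201 has integer solutions if and only if gcd(72, 84) divides 201. Since 12 does not divide 201, no solutions exist.

No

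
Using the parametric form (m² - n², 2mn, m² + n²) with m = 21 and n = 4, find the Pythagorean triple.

a = m² - n² = 441 - 16 = 425
b = 2mn = 2·21·4 = 168
c = m² + n² = 441 + 16 = 457
Verify: 425² + 168² = 180625 + 28224 = 208849 = 457² ✓

(425, 168, 457)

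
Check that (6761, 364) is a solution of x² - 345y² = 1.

Compute x² = 6761² = 45711121
Compute 345y² = 345·364² = 345·132496 = 45711120
x² - 345y² = 45711121 - 45711120 = 1
Since this equals 1, (6761, 364) is a solution.

Yes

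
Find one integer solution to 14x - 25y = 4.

Step 1: Check solvability.
gcd(14, 25) = 1
Since 1 divides 4, solutions exist.

Step 2: Apply extended Euclidean algorithm to find gcd.
We find integers such that 14*x0 + 25*y0 = 1

Step 3: Scale the particular solution.
Multiply by 4/1 = 4:
x = 36, y = 20

Step 4: Verify.
14*(36) - 25*(20) = 4 = 4 ✓

x = 36, y = 20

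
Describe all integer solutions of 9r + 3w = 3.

Step 1: Compute gcd(9, 3) = 3.
Since 3 divides 3, solutions exist.

Step 2: Find a particular solution using extended Euclidean algorithm.
We get r₀ = 0, w₀ = 1.
Check: 9*0 + 3*1 = 3 = 3 ✓

Step 3: Write the general solution.
r = 0 + (3/3)t = 0 + 1t
w = 1 - (9/3)t = 1 - 3t
for any integer t.

r = 0 + 1t, w = 1 - 3t for integer t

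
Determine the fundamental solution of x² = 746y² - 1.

We need x² = 746y² - 1. Try successive y:
y = 1: x² = 746·1² - 1 = 745, not a perfect square
y = 2: x² = 746·2² - 1 = 2983, not a perfect square
y = 3: x² = 746·3² - 1 = 6713, not a perfect square
...
y = 202645: x² = 746·202645² - 1 = 30634487034649 = 5534843² ✓
Check: 5534843² - 746·202645² = 30634487034649 - 30634487034650 = -1 ✓

x = 5534843, y = 202645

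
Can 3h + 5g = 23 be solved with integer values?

Step 1: Compute gcd(3, 5).
gcd(3, 5) = 1

Step 2: Check divisibility.
Does 1 divide 23? 23 = 1 x 23, so yes.

By the theorem on linear Diophantine equations, 3h + 5g = 23 has integer solutions if and only if gcd(3, 5) divides 23. Since 1 | 23, solutions exist.

Yes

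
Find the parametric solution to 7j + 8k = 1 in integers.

Step 1: Compute gcd(7, 8) = 1.
Since 1 divides 1, solutions exist.

Step 2: Find a particular solution using extended Euclidean algorithm.
We get j₀ = -1, k₀ = 1.
Check: 7*-1 + 8*1 = 1 = 1 ✓

Step 3: Write the general solution.
j = -1 + (8/1)t = -1 + 8t
k = 1 - (7/1)t = 1 - 7t
for any integer t.

j = -1 + 8t, k = 1 - 7t for integer t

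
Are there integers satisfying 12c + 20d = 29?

Step 1: Compute gcd(12, 20).
gcd(12, 20) = 4

Step 2: Check divisibility.
Does 4 divide 29? 29 = 4 x 7 + 1, so no.

By the theorem on linear Diophantine equations, 12c + 20d = 29 has integer solutions if and only if gcd(12, 20) divides 29. Since 4 does not divide 29, no solutions exist.

No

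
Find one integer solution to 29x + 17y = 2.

Step 1: Check solvability.
gcd(29, 17) = 1
Since 1 divides 2, solutions exist.

Step 2: Apply extended Euclidean algorithm to find gcd.
We find integers such that 29*x0 + 17*y0 = 1

Step 3: Scale the particular solution.
Multiply by 2/1 = 2:
x = -14, y = 24

Step 4: Verify.
29*(-14) + 17*(24) = 2 = 2 ✓

x = -14, y = 24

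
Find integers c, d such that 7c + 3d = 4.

Step 1: Check solvability.
gcd(7, 3) = 1
Since 1 divides 4, solutions exist.

Step 2: Apply extended Euclidean algorithm to find gcd.
We find integers such that 7*x0 + 3*y0 = 1

Step 3: Scale the particular solution.
Multiply by 4/1 = 4:
c = 4, d = -8

Step 4: Verify.
7*(4) + 3*(-8) = 4 = 4 ✓

c = 4, d = -8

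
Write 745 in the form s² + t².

We need to find integers s, t > 0 such that s² + t² = 745.
Trying s = 4: t² = 745 - 4² = 745 - 16 = 729
t = 27
Check: 4² + 27² = 16 + 729 = 745 ✓

745 = 4² + 27²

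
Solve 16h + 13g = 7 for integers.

Step 1: Check solvability.
gcd(16, 13) = 1
Since 1 divides 7, solutions exist.

Step 2: Apply extended Euclidean algorithm to find gcd.
We find integers such that 16*x0 + 13*y0 = 1

Step 3: Scale the particular solution.
Multiply by 7/1 = 7:
h = -28, g = 35

Step 4: Verify.
16*(-28) + 13*(35) = 7 = 7 ✓

h = -28, g = 35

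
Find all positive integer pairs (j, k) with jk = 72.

The positive divisors of 72 are: 1, 2, 3, 4, 6, 8, 9, 12, 18, 24, 36, 72.
Each divisor d gives the pair (d, 72/d):
(1, 72), (2, 36), (3, 24), (4, 18), (6, 12), (8, 9), (9, 8), (12, 6), (18, 4), (24, 3), (36, 2), (72, 1)

(1, 72), (2, 36), (3, 24), (4, 18), (6, 12), (8, 9), (9, 8), (12, 6), (18, 4), (24, 3), (36, 2), (72, 1)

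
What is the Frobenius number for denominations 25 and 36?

For two coprime denominations a and b, the Frobenius number (largest value not representable as a non-negative combination) is ab - a - b.
Here gcd(25, 36) = 1, so they are coprime.
F(25, 36) = 25·36 - 25 - 36 = 900 - 61 = 839

839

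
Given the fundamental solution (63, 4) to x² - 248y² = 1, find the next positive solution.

Solutions to x² - Dy² = 1 are generated by powers of (x₀ + y₀√D).
The next solution satisfies x₁ + y₁√248 = (x₀ + y₀√248)², giving:
x₁ = x₀² + 248y₀² = 63² + 248·4² = 3969 + 3968 = 7937
y₁ = 2x₀y₀ = 2·63·4 = 504

Verify: 7937² - 248·504² = 62995969 - 62995968 = 1 ✓

x = 7937, y = 504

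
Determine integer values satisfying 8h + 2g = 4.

Step 1: Check solvability.
gcd(8, 2) = 2
Since 2 divides 4, solutions exist.

Step 2: Apply extended Euclidean algorithm to find gcd.
We find integers such that 8*x0 + 2*y0 = 2

Step 3: Scale the particular solution.
Multiply by 4/2 = 2:
h = 0, g = 2

Step 4: Verify.
8*(0) + 2*(2) = 4 = 4 ✓

h = 0, g = 2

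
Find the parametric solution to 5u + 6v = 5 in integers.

Step 1: Compute gcd(5, 6) = 1.
Since 1 divides 5, solutions exist.

Step 2: Find a particular solution using extended Euclidean algorithm.
We get u₀ = -5, v₀ = 5.
Check: 5*-5 + 6*5 = 5 = 5 ✓

Step 3: Write the general solution.
u = -5 + (6/1)t = -5 + 6t
v = 5 - (5/1)t = 5 - 5t
for any integer t.

u = -5 + 6t, v = 5 - 5t for integer t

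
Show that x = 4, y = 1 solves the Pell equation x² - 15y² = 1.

Compute x² = 4² = 16
Compute 15y² = 15·1² = 15·1 = 15
x² - 15y² = 16 - 15 = 1
Since this equals 1, (4, 1) is a solution.

Yes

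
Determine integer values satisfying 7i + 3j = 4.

Step 1: Check solvability.
gcd(7, 3) = 1
Since 1 divides 4, solutions exist.

Step 2: Apply extended Euclidean algorithm to find gcd.
We find integers such that 7*x0 + 3*y0 = 1

Step 3: Scale the particular solution.
Multiply by 4/1 = 4:
i = 4, j = -8

Step 4: Verify.
7*(4) + 3*(-8) = 4 = 4 ✓

i = 4, j = -8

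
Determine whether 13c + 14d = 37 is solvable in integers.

Step 1: Compute gcd(13, 14).
gcd(13, 14) = 1

Step 2: Check divisibility.
Does 1 divide 37? 37 = 1 x 37, so yes.

By the theorem on linear Diophantine equations, 13c + 14d = 37 has integer solutions if and only if gcd(13, 14) divides 37. Since 1 | 37, solutions exist.

Yes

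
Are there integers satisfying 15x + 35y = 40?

Step 1: Compute gcd(15, 35).
gcd(15, 35) = 5

Step 2: Check divisibility.
Does 5 divide 40? 40 = 5 x 8, so yes.

By the theorem on linear Diophantine equations, 15x + 35y = 40 has integer solutions if and only if gcd(15, 35) divides 40. Since 5 | 40, solutions exist.

Yes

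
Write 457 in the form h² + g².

We need to find integers h, g > 0 such that h² + g² = 457.
Trying h = 4: g² = 457 - 4² = 457 - 16 = 441
g = 21
Check: 4² + 21² = 16 + 441 = 457 ✓

457 = 4² + 21²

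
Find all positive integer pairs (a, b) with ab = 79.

The positive divisors of 79 are: 1, 79.
Each divisor d gives the pair (d, 79/d):
(1, 79), (79, 1)

(1, 79), (79, 1)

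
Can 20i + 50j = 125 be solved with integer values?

Step 1: Compute gcd(20, 50).
gcd(20, 50) = 10

Step 2: Check divisibility.
Does 10 divide 125? 125 = 10 x 12 + 5, so no.

By the theorem on linear Diophantine equations, 20i + 50j = 125 has integer solutions if and only if gcd(20, 50) divides 125. Since 10 does not divide 125, no solutions exist.

No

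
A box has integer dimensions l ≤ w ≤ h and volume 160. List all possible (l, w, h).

Iterate l from 1 to ⌊160^(1/3)⌋. For each l dividing 160, iterate w ≥ l with w dividing 160/l, and set h = 160/(l·w).
Triples found (12): (1×1×160), (1×2×80), (1×4×40), (1×5×32), (1×8×20), (1×10×16), (2×2×40), (2×4×20), (2×5×16), (2×8×10), (4×4×10), (4×5×8)

(1×1×160), (1×2×80), (1×4×40), (1×5×32), (1×8×20), (1×10×16), (2×2×40), (2×4×20), (2×5×16), (2×8×10), (4×4×10), (4×5×8)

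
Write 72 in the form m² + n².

We need to find integers m, n > 0 such that m² + n² = 72.
Trying m = 6: n² = 72 - 6² = 72 - 36 = 36
n = 6
Check: 6² + 6² = 36 + 36 = 72 ✓

72 = 6² + 6²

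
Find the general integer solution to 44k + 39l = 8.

Step 1: Compute gcd(44, 39) = 1.
Since 1 divides 8, solutions exist.

Step 2: Find a particular solution using extended Euclidean algorithm.
We get k₀ = 64, l₀ = -72.
Check: 44*64 + 39*-72 = 8 = 8 ✓

Step 3: Write the general solution.
k = 64 + (39/1)t = 64 + 39t
l = -72 - (44/1)t = -72 - 44t
for any integer t.

k = 64 + 39t, l = -72 - 44t for integer t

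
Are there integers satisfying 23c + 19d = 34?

Step 1: Compute gcd(23, 19).
gcd(23, 19) = 1

Step 2: Check divisibility.
Does 1 divide 34? 34 = 1 x 34, so yes.

By the theorem on linear Diophantine equations, 23c + 19d = 34 has integer solutions if and only if gcd(23, 19) divides 34. Since 1 | 34, solutions exist.

Yes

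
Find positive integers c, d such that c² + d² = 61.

Search for c with 61 - c² a perfect square.
c = 5: 61 - 5² = 61 - 25 = 36 = 6² ✓
So c = 5, d = 6.

c = 5, d = 6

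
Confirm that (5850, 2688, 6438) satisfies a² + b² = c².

Compute a² + b² = 5850² + 2688² = 34222500 + 7225344 = 41447844
Compute c² = 6438² = 41447844
Since 41447844 = 41447844, confirmed.

Yes, it is a Pythagorean triple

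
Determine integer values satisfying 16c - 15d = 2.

Step 1: Check solvability.
gcd(16, 15) = 1
Since 1 divides 2, solutions exist.

Step 2: Apply extended Euclidean algorithm to find gcd.
We find integers such that 16*x0 + 15*y0 = 1

Step 3: Scale the particular solution.
Multiply by 2/1 = 2:
c = 2, d = 2

Step 4: Verify.
16*(2) - 15*(2) = 2 = 2 ✓

c = 2, d = 2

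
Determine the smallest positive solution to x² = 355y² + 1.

We seek the smallest positive integers (x, y) with x² - 355y² = 1, i.e., x² = 355y² + 1.
Try successive y values:
y = 1: x² = 355·1² + 1 = 356, not a perfect square
y = 2: x² = 355·2² + 1 = 1421, not a perfect square
y = 3: x² = 355·3² + 1 = 3196, not a perfect square
... continuing the search (or via continued fractions) ...
y = 50676: x² = 355·50676² + 1 = 911660226481, x = 954809 ✓

Verify: 954809² - 355·50676² = 911660226481 - 911660226480 = 1 ✓

x = 954809, y = 50676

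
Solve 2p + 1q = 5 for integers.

Step 1: Check solvability.
gcd(2, 1) = 1
Since 1 divides 5, solutions exist.

Step 2: Apply extended Euclidean algorithm to find gcd.
We find integers such that 2*x0 + 1*y0 = 1

Step 3: Scale the particular solution.
Multiply by 5/1 = 5:
p = 0, q = 5

Step 4: Verify.
2*(0) + 1*(5) = 5 = 5 ✓

p = 0, q = 5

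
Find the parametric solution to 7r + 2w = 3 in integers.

Step 1: Compute gcd(7, 2) = 1.
Since 1 divides 3, solutions exist.

Step 2: Find a particular solution using extended Euclidean algorithm.
We get r₀ = 3, w₀ = -9.
Check: 7*3 + 2*-9 = 3 = 3 ✓

Step 3: Write the general solution.
r = 3 + (2/1)t = 3 + 2t
w = -9 - (7/1)t = -9 - 7t
for any integer t.

r = 3 + 2t, w = -9 - 7t for integer t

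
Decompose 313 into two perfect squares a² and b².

We need to find integers a, b > 0 such that a² + b² = 313.
Trying a = 12: b² = 313 - 12² = 313 - 144 = 169
b = 13
Check: 12² + 13² = 144 + 169 = 313 ✓

313 = 12² + 13²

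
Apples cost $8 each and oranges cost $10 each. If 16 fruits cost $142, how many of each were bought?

Let a = apples, o = oranges.
a + o = 16
8a + 10o = 142
Substitute o = 16 - a:
8a + 10(16 - a) = 142
(8 - 10)a = 142 - 160
-2a = -18
a = 9, o = 16 - 9 = 7

Apples: 9, Oranges: 7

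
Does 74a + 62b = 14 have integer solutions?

Step 1: Compute gcd(74, 62).
gcd(74, 62) = 2

Step 2: Check divisibility.
Does 2 divide 14? 14 = 2 x 7, so yes.

By the theorem on linear Diophantine equations, 74a + 62b = 14 has integer solutions if and only if gcd(74, 62) divides 14. Since 2 | 14, solutions exist.

Yes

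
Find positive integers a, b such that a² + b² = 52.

Search for a with 52 - a² a perfect square.
a = 4: 52 - 4² = 52 - 16 = 36 = 6² ✓
So a = 4, b = 6.

a = 4, b = 6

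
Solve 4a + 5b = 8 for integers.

Step 1: Check solvability.
gcd(4, 5) = 1
Since 1 divides 8, solutions exist.

Step 2: Apply extended Euclidean algorithm to find gcd.
We find integers such that 4*x0 + 5*y0 = 1

Step 3: Scale the particular solution.
Multiply by 8/1 = 8:
a = -8, b = 8

Step 4: Verify.
4*(-8) + 5*(8) = 8 = 8 ✓

a = -8, b = 8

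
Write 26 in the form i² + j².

We need to find integers i, j > 0 such that i² + j² = 26.
Trying i = 1: j² = 26 - 1² = 26 - 1 = 25
j = 5
Check: 1² + 5² = 1 + 25 = 26 ✓

26 = 1² + 5²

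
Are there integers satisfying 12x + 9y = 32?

Step 1: Compute gcd(12, 9).
gcd(12, 9) = 3

Step 2: Check divisibility.
Does 3 divide 32? 32 = 3 x 10 + 2, so no.

By the theorem on linear Diophantine equations, 12x + 9y = 32 has integer solutions if and only if gcd(12, 9) divides 32. Since 3 does not divide 32, no solutions exist.

No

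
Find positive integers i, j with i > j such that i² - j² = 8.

Factor: i² - j² = (i+j)(i-j) = 8.
We need two factors of 8 with the same parity.
Use i+j = 4 and i-j = 2 (product 4·2 = 8).
Adding: 2i = 6, so i = 3.
Subtracting: 2j = 2, so j = 1.
Check: 3² - 1² = 9 - 1 = 8 ✓

i = 3, j = 1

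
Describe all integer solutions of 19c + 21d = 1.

Step 1: Compute gcd(19, 21) = 1.
Since 1 divides 1, solutions exist.

Step 2: Find a particular solution using extended Euclidean algorithm.
We get c₀ = 10, d₀ = -9.
Check: 19*10 + 21*-9 = 1 = 1 ✓

Step 3: Write the general solution.
c = 10 + (21/1)t = 10 + 21t
d = -9 - (19/1)t = -9 - 19t
for any integer t.

c = 10 + 21t, d = -9 - 19t for integer t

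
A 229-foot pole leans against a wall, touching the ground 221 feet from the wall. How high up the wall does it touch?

The ladder, wall, and ground form a right triangle with hypotenuse 229 and one leg 221.
By the Pythagorean theorem: h² = 229² - 221² = 52441 - 48841 = 3600
h = √3600 = 60 feet

60 feet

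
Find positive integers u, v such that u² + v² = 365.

Search for u with 365 - u² a perfect square.
u = 2: 365 - 2² = 365 - 4 = 361 = 19² ✓
So u = 2, v = 19.

u = 2, v = 19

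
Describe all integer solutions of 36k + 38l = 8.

Step 1: Compute gcd(36, 38) = 2.
Since 2 divides 8, solutions exist.

Step 2: Find a particular solution using extended Euclidean algorithm.
We get k₀ = -4, l₀ = 4.
Check: 36*-4 + 38*4 = 8 = 8 ✓

Step 3: Write the general solution.
k = -4 + (38/2)t = -4 + 19t
l = 4 - (36/2)t = 4 - 18t
for any integer t.

k = -4 + 19t, l = 4 - 18t for integer t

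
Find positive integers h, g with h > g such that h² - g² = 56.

Factor: h² - g² = (h+g)(h-g) = 56.
We need two factors of 56 with the same parity.
Use h+g = 28 and h-g = 2 (product 28·2 = 56).
Adding: 2h = 30, so h = 15.
Subtracting: 2g = 26, so g = 13.
Check: 15² - 13² = 225 - 169 = 56 ✓

h = 15, g = 13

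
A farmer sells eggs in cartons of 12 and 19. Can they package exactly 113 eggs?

We need non-negative a, b with 12a + 19b = 113.
gcd(12, 19) = 1 divides 113, but no a in [0, 9] gives non-negative b.

No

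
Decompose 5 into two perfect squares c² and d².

We need to find integers c, d > 0 such that c² + d² = 5.
Trying c = 1: d² = 5 - 1² = 5 - 1 = 4
d = 2
Check: 1² + 2² = 1 + 4 = 5 ✓

5 = 1² + 2²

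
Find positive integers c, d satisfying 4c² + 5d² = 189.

Try small values of c and check whether (189 - 4c²)/5 is a perfect square.
c = 6: 4·6² = 144, so 5d² = 189 - 144 = 45, giving d² = 9, d = 3.
Check: 4·6² + 5·3² = 144 + 45 = 189 ✓

c = 6, d = 3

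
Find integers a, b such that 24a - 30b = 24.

Step 1: Check solvability.
gcd(24, 30) = 6
Since 6 divides 24, solutions exist.

Step 2: Apply extended Euclidean algorithm to find gcd.
We find integers such that 24*x0 + 30*y0 = 6

Step 3: Scale the particular solution.
Multiply by 24/6 = 4:
a = -4, b = -4

Step 4: Verify.
24*(-4) - 30*(-4) = 24 = 24 ✓

a = -4, b = -4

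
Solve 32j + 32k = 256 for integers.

Step 1: Check solvability.
gcd(32, 32) = 32
Since 32 divides 256, solutions exist.

Step 2: Apply extended Euclidean algorithm to find gcd.
We find integers such that 32*x0 + 32*y0 = 32

Step 3: Scale the particular solution.
Multiply by 256/32 = 8:
j = 0, k = 8

Step 4: Verify.
32*(0) + 32*(8) = 256 = 256 ✓

j = 0, k = 8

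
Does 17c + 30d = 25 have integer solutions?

Step 1: Compute gcd(17, 30).
gcd(17, 30) = 1

Step 2: Check divisibility.
Does 1 divide 25? 25 = 1 x 25, so yes.

By the theorem on linear Diophantine equations, 17c + 30d = 25 has integer solutions if and only if gcd(17, 30) divides 25. Since 1 | 25, solutions exist.

Yes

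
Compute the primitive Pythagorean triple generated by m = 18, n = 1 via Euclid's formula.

a = m² - n² = 324 - 1 = 323
b = 2mn = 2·18·1 = 36
c = m² + n² = 324 + 1 = 325
Verify: 323² + 36² = 104329 + 1296 = 105625 = 325² ✓

(323, 36, 325)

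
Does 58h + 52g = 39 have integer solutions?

Step 1: Compute gcd(58, 52).
gcd(58, 52) = 2

Step 2: Check divisibility.
Does 2 divide 39? 39 = 2 x 19 + 1, so no.

By the theorem on linear Diophantine equations, 58h + 52g = 39 has integer solutions if and only if gcd(58, 52) divides 39. Since 2 does not divide 39, no solutions exist.

No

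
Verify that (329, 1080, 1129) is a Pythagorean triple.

Compute a² + b² = 329² + 1080² = 108241 + 1166400 = 1274641
Compute c² = 1129² = 1274641
Since 1274641 = 1274641, confirmed.

Yes, it is a Pythagorean triple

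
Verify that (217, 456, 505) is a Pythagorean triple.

Compute a² + b²:
217² + 456² = 47089 + 207936 = 255025
Compute c²:
505² = 255025
Since 255025 = 255025, it is a Pythagorean triple.

Yes, it is a Pythagorean triple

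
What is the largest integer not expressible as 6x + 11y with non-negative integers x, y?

For two coprime denominations a and b, the Frobenius number (largest value not representable as a non-negative combination) is ab - a - b.
Here gcd(6, 11) = 1, so they are coprime.
F(6, 11) = 6·11 - 6 - 11 = 66 - 17 = 49

49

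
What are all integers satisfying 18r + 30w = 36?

Step 1: Compute gcd(18, 30) = 6.
Since 6 divides 36, solutions exist.

Step 2: Find a particular solution using extended Euclidean algorithm.
We get r₀ = 12, w₀ = -6.
Check: 18*12 + 30*-6 = 36 = 36 ✓

Step 3: Write the general solution.
r = 12 + (30/6)t = 12 + 5t
w = -6 - (18/6)t = -6 - 3t
for any integer t.

r = 12 + 5t, w = -6 - 3t for integer t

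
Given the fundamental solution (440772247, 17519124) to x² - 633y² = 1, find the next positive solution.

Solutions to x² - Dy² = 1 are generated by powers of (x₀ + y₀√D).
The next solution satisfies x₁ + y₁√633 = (x₀ + y₀√633)², giving:
x₁ = x₀² + 633y₀² = 440772247² + 633·17519124² = 194280173725429009 + 194280173725429008 = 388560347450858017
y₁ = 2x₀y₀ = 2·440772247·17519124 = 15443887301903256

Verify: 388560347450858017² - 633·15443887301903256² = 150979143611131504269776749493172289 - 150979143611131504269776749493172288 = 1 ✓

x = 388560347450858017, y = 15443887301903256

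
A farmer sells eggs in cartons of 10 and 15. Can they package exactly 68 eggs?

We need non-negative a, b with 10a + 15b = 68.
gcd(10, 15) = 5, and 5 does not divide 68.
No integer solutions exist.

No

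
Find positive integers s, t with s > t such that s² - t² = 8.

Factor: s² - t² = (s+t)(s-t) = 8.
We need two factors of 8 with the same parity.
Use s+t = 4 and s-t = 2 (product 4·2 = 8).
Adding: 2s = 6, so s = 3.
Subtracting: 2t = 2, so t = 1.
Check: 3² - 1² = 9 - 1 = 8 ✓

s = 3, t = 1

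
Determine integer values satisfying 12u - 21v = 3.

Step 1: Check solvability.
gcd(12, 21) = 3
Since 3 divides 3, solutions exist.

Step 2: Apply extended Euclidean algorithm to find gcd.
We find integers such that 12*x0 + 21*y0 = 3

Step 3: Scale the particular solution.
Multiply by 3/3 = 1:
u = 2, v = 1

Step 4: Verify.
12*(2) - 21*(1) = 3 = 3 ✓

u = 2, v = 1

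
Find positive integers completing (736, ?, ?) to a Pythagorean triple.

We need the other leg and hypotenuse such that 736² + x² = c².
Take x = 273, c = 785: 736² + 273² = 541696 + 74529 = 616225 = 785² ✓
Triple: (273, 736, 785)

(273, 736, 785)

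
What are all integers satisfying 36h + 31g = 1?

Step 1: Compute gcd(36, 31) = 1.
Since 1 divides 1, solutions exist.

Step 2: Find a particular solution using extended Euclidean algorithm.
We get h₀ = -6, g₀ = 7.
Check: 36*-6 + 31*7 = 1 = 1 ✓

Step 3: Write the general solution.
h = -6 + (31/1)t = -6 + 31t
g = 7 - (36/1)t = 7 - 36t
for any integer t.

h = -6 + 31t, g = 7 - 36t for integer t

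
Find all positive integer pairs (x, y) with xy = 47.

The positive divisors of 47 are: 1, 47.
Each divisor d gives the pair (d, 47/d):
(1, 47), (47, 1)

(1, 47), (47, 1)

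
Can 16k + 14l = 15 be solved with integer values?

Step 1: Compute gcd(16, 14).
gcd(16, 14) = 2

Step 2: Check divisibility.
Does 2 divide 15? 15 = 2 x 7 + 1, so no.

By the theorem on linear Diophantine equations, 16k + 14l = 15 has integer solutions if and only if gcd(16, 14) divides 15. Since 2 does not divide 15, no solutions exist.

No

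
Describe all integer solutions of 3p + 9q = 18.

Step 1: Compute gcd(3, 9) = 3.
Since 3 divides 18, solutions exist.

Step 2: Find a particular solution using extended Euclidean algorithm.
We get p₀ = 6, q₀ = 0.
Check: 3*6 + 9*0 = 18 = 18 ✓

Step 3: Write the general solution.
p = 6 + (9/3)t = 6 + 3t
q = 0 - (3/3)t = 0 - 1t
for any integer t.

p = 6 + 3t, q = 0 - 1t for integer t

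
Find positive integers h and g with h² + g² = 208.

We need to find integers h, g > 0 such that h² + g² = 208.
Trying h = 8: g² = 208 - 8² = 208 - 64 = 144
g = 12
Check: 8² + 12² = 64 + 144 = 208 ✓

208 = 8² + 12²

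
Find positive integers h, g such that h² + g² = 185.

Search for h with 185 - h² a perfect square.
h = 4: 185 - 4² = 185 - 16 = 169 = 13² ✓
So h = 4, g = 13.

h = 4, g = 13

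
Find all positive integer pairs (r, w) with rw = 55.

The positive divisors of 55 are: 1, 5, 11, 55.
Each divisor d gives the pair (d, 55/d):
(1, 55), (5, 11), (11, 5), (55, 1)

(1, 55), (5, 11), (11, 5), (55, 1)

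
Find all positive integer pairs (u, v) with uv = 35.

The positive divisors of 35 are: 1, 5, 7, 35.
Each divisor d gives the pair (d, 35/d):
(1, 35), (5, 7), (7, 5), (35, 1)

(1, 35), (5, 7), (7, 5), (35, 1)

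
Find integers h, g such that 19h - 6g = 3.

Step 1: Check solvability.
gcd(19, 6) = 1
Since 1 divides 3, solutions exist.

Step 2: Apply extended Euclidean algorithm to find gcd.
We find integers such that 19*x0 + 6*y0 = 1

Step 3: Scale the particular solution.
Multiply by 3/1 = 3:
h = 3, g = 9

Step 4: Verify.
19*(3) - 6*(9) = 3 = 3 ✓

h = 3, g = 9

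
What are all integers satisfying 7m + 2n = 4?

Step 1: Compute gcd(7, 2) = 1.
Since 1 divides 4, solutions exist.

Step 2: Find a particular solution using extended Euclidean algorithm.
We get m₀ = 4, n₀ = -12.
Check: 7*4 + 2*-12 = 4 = 4 ✓

Step 3: Write the general solution.
m = 4 + (2/1)t = 4 + 2t
n = -12 - (7/1)t = -12 - 7t
for any integer t.

m = 4 + 2t, n = -12 - 7t for integer t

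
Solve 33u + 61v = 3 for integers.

Step 1: Check solvability.
gcd(33, 61) = 1
Since 1 divides 3, solutions exist.

Step 2: Apply extended Euclidean algorithm to find gcd.
We find integers such that 33*x0 + 61*y0 = 1

Step 3: Scale the particular solution.
Multiply by 3/1 = 3:
u = -72, v = 39

Step 4: Verify.
33*(-72) + 61*(39) = 3 = 3 ✓

u = -72, v = 39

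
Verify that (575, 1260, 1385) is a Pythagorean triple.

Compute a² + b² = 575² + 1260² = 330625 + 1587600 = 1918225
Compute c² = 1385² = 1918225
Since 1918225 = 1918225, confirmed.

Yes, it is a Pythagorean triple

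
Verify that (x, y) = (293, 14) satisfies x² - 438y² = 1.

Compute x² = 293² = 85849
Compute 438y² = 438·14² = 438·196 = 85848
x² - 438y² = 85849 - 85848 = 1
Since this equals 1, (293, 14) is a solution.

Yes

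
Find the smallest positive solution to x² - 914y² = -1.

We need x² = 914y² - 1. Try successive y:
y = 1: x² = 914·1² - 1 = 913, not a perfect square
y = 2: x² = 914·2² - 1 = 3655, not a perfect square
y = 3: x² = 914·3² - 1 = 8225, not a perfect square
...
y = 185: x² = 914·185² - 1 = 31281649 = 5593² ✓
Check: 5593² - 914·185² = 31281649 - 31281650 = -1 ✓

x = 5593, y = 185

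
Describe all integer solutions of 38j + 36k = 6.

Step 1: Compute gcd(38, 36) = 2.
Since 2 divides 6, solutions exist.

Step 2: Find a particular solution using extended Euclidean algorithm.
We get j₀ = 3, k₀ = -3.
Check: 38*3 + 36*-3 = 6 = 6 ✓

Step 3: Write the general solution.
j = 3 + (36/2)t = 3 + 18t
k = -3 - (38/2)t = -3 - 19t
for any integer t.

j = 3 + 18t, k = -3 - 19t for integer t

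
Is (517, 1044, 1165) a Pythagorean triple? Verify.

Compute a² + b² = 517² + 1044² = 267289 + 1089936 = 1357225
Compute c² = 1165² = 1357225
Since 1357225 = 1357225, confirmed.

Yes, it is a Pythagorean triple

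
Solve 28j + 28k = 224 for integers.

Step 1: Check solvability.
gcd(28, 28) = 28
Since 28 divides 224, solutions exist.

Step 2: Apply extended Euclidean algorithm to find gcd.
We find integers such that 28*x0 + 28*y0 = 28

Step 3: Scale the particular solution.
Multiply by 224/28 = 8:
j = 0, k = 8

Step 4: Verify.
28*(0) + 28*(8) = 224 = 224 ✓

j = 0, k = 8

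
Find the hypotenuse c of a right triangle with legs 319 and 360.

c² = a² + b² = 319² + 360² = 101761 + 129600 = 231361
c = sqrt(231361) = 481

481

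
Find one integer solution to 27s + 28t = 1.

Step 1: Check solvability.
gcd(27, 28) = 1
Since 1 divides 1, solutions exist.

Step 2: Apply extended Euclidean algorithm to find gcd.
We find integers such that 27*x0 + 28*y0 = 1

Step 3: Scale the particular solution.
Multiply by 1/1 = 1:
s = -1, t = 1

Step 4: Verify.
27*(-1) + 28*(1) = 1 = 1 ✓

s = -1, t = 1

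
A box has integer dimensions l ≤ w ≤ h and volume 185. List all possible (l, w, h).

Iterate l from 1 to ⌊185^(1/3)⌋. For each l dividing 185, iterate w ≥ l with w dividing 185/l, and set h = 185/(l·w).
Triples found (2): (1×1×185), (1×5×37)

(1×1×185), (1×5×37)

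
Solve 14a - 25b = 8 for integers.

Step 1: Check solvability.
gcd(14, 25) = 1
Since 1 divides 8, solutions exist.

Step 2: Apply extended Euclidean algorithm to find gcd.
We find integers such that 14*x0 + 25*y0 = 1

Step 3: Scale the particular solution.
Multiply by 8/1 = 8:
a = 72, b = 40

Step 4: Verify.
14*(72) - 25*(40) = 8 = 8 ✓

a = 72, b = 40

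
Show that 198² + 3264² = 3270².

Compute a² + b²:
198² + 3264² = 39204 + 10653696 = 10692900
Compute c²:
3270² = 10692900
Since 10692900 = 10692900, it is a Pythagorean triple.

Yes, it is a Pythagorean triple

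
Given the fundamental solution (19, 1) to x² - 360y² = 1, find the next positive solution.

Solutions to x² - Dy² = 1 are generated by powers of (x₀ + y₀√D).
The next solution satisfies x₁ + y₁√360 = (x₀ + y₀√360)², giving:
x₁ = x₀² + 360y₀² = 19² + 360·1² = 361 + 360 = 721
y₁ = 2x₀y₀ = 2·19·1 = 38

Verify: 721² - 360·38² = 519841 - 519840 = 1 ✓

x = 721, y = 38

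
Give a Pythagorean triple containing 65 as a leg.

We need the other leg and hypotenuse such that 65² + x² = c².
Take x = 72, c = 97: 65² + 72² = 4225 + 5184 = 9409 = 97² ✓
Triple: (65, 72, 97)

(65, 72, 97)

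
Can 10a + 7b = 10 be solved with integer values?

Step 1: Compute gcd(10, 7).
gcd(10, 7) = 1

Step 2: Check divisibility.
Does 1 divide 10? 10 = 1 x 10, so yes.

By the theorem on linear Diophantine equations, 10a + 7b = 10 has integer solutions if and only if gcd(10, 7) divides 10. Since 1 | 10, solutions exist.

Yes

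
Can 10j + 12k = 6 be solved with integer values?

Step 1: Compute gcd(10, 12).
gcd(10, 12) = 2

Step 2: Check divisibility.
Does 2 divide 6? 6 = 2 x 3, so yes.

By the theorem on linear Diophantine equations, 10j + 12k = 6 has integer solutions if and only if gcd(10, 12) divides 6. Since 2 | 6, solutions exist.

Yes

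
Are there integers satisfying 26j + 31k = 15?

Step 1: Compute gcd(26, 31).
gcd(26, 31) = 1

Step 2: Check divisibility.
Does 1 divide 15? 15 = 1 x 15, so yes.

By the theorem on linear Diophantine equations, 26j + 31k = 15 has integer solutions if and only if gcd(26, 31) divides 15. Since 1 | 15, solutions exist.

Yes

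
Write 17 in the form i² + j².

We need to find integers i, j > 0 such that i² + j² = 17.
Trying i = 1: j² = 17 - 1² = 17 - 1 = 16
j = 4
Check: 1² + 4² = 1 + 16 = 17 ✓

17 = 1² + 4²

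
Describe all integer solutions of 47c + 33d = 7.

Step 1: Compute gcd(47, 33) = 1.
Since 1 divides 7, solutions exist.

Step 2: Find a particular solution using extended Euclidean algorithm.
We get c₀ = -49, d₀ = 70.
Check: 47*-49 + 33*70 = 7 = 7 ✓

Step 3: Write the general solution.
c = -49 + (33/1)t = -49 + 33t
d = 70 - (47/1)t = 70 - 47t
for any integer t.

c = -49 + 33t, d = 70 - 47t for integer t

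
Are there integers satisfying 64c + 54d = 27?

Step 1: Compute gcd(64, 54).
gcd(64, 54) = 2

Step 2: Check divisibility.
Does 2 divide 27? 27 = 2 x 13 + 1, so no.

By the theorem on linear Diophantine equations, 64c + 54d = 27 has integer solutions if and only if gcd(64, 54) divides 27. Since 2 does not divide 27, no solutions exist.

No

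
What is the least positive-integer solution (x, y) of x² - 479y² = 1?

We seek the smallest positive integers (x, y) with x² - 479y² = 1, i.e., x² = 479y² + 1.
Try successive y values:
y = 1: x² = 479·1² + 1 = 480, not a perfect square
y = 2: x² = 479·2² + 1 = 1917, not a perfect square
y = 3: x² = 479·3² + 1 = 4312, not a perfect square
... continuing the search (or via continued fractions) ...
y = 136591: x² = 479·136591² + 1 = 8936751513600, x = 2989440 ✓

Verify: 2989440² - 479·136591² = 8936751513600 - 8936751513599 = 1 ✓

x = 2989440, y = 136591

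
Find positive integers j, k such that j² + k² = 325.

Search for j with 325 - j² a perfect square.
j = 1: 325 - 1² = 325 - 1 = 324 = 18² ✓
So j = 1, k = 18.

j = 1, k = 18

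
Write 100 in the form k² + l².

We need to find integers k, l > 0 such that k² + l² = 100.
Trying k = 6: l² = 100 - 6² = 100 - 36 = 64
l = 8
Check: 6² + 8² = 36 + 64 = 100 ✓

100 = 6² + 8²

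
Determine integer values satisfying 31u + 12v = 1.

Step 1: Check solvability.
gcd(31, 12) = 1
Since 1 divides 1, solutions exist.

Step 2: Apply extended Euclidean algorithm to find gcd.
We find integers such that 31*x0 + 12*y0 = 1

Step 3: Scale the particular solution.
Multiply by 1/1 = 1:
u = -5, v = 13

Step 4: Verify.
31*(-5) + 12*(13) = 1 = 1 ✓

u = -5, v = 13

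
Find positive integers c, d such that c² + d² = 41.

Search for c with 41 - c² a perfect square.
c = 4: 41 - 4² = 41 - 16 = 25 = 5² ✓
So c = 4, d = 5.

c = 4, d = 5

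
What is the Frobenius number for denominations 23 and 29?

For two coprime denominations a and b, the Frobenius number (largest value not representable as a non-negative combination) is ab - a - b.
Here gcd(23, 29) = 1, so they are coprime.
F(23, 29) = 23·29 - 23 - 29 = 667 - 52 = 615

615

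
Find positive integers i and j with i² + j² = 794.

We need to find integers i, j > 0 such that i² + j² = 794.
Trying i = 13: j² = 794 - 13² = 794 - 169 = 625
j = 25
Check: 13² + 25² = 169 + 625 = 794 ✓

794 = 13² + 25²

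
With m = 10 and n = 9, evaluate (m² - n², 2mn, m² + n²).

a = m² - n² = 100 - 81 = 19
b = 2mn = 2·10·9 = 180
c = m² + n² = 100 + 81 = 181
Verify: 19² + 180² = 361 + 32400 = 32761 = 181² ✓

(19, 180, 181)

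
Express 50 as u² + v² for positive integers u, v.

We need to find integers u, v > 0 such that u² + v² = 50.
Trying u = 1: v² = 50 - 1² = 50 - 1 = 49
v = 7
Check: 1² + 7² = 1 + 49 = 50 ✓

50 = 1² + 7²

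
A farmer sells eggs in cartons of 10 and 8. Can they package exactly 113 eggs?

We need non-negative a, b with 10a + 8b = 113.
gcd(10, 8) = 2, and 2 does not divide 113.
No integer solutions exist.

No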